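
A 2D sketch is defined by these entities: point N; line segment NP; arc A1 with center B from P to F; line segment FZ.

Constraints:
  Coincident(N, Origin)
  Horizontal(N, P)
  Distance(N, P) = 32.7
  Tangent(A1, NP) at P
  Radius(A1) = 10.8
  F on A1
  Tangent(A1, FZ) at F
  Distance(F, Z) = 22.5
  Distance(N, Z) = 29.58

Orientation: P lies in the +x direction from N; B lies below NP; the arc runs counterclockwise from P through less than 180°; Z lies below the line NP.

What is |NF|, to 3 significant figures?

23.8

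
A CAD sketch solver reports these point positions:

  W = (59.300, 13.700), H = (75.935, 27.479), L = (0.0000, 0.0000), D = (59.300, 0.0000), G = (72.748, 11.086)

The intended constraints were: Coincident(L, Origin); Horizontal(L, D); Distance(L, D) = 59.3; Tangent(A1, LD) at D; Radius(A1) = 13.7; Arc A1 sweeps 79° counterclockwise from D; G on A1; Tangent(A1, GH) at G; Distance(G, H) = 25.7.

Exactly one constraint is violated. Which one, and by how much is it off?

Distance(G, H) = 25.7 — off by 9.00.

L = (0.00, 0.00) ✓; L.y = 0.00, D.y = 0.00 ✓; |LD| = 59.30 ✓; ∠(WD, DL) = 90.00° ✓; |WD| = 13.70 ✓; bearing(W→G) − bearing(W→D) = 79.00° ✓; |WG| = 13.70 ✓; ∠(WG, GH) = 90.00° ✓; |GH| = 16.70 ✗.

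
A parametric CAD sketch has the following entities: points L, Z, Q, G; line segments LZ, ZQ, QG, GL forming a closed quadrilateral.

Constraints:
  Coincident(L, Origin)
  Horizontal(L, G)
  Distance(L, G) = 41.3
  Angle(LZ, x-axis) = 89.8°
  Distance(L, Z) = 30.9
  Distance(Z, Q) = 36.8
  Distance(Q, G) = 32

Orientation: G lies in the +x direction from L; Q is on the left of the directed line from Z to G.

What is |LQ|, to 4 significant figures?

48.64

L is at the origin; LG is horizontal with |LG| = 41.3 and G in +x, so G = (41.3, 0). LZ runs at 89.8° with |LZ| = 30.9, so Z = (0.1079, 30.90). Q is determined by |ZQ| = 36.8 and |QG| = 32.0 together: it lies at the intersection of circle(Z, 36.8) and circle(G, 32.0). With |ZG| = 51.49, the foot of the radical line on ZG is 28.95 from Z and the perpendicular offset is √(36.8² − 28.95²) = 22.71. Taking the left-of-ZG solution: Q = (36.90, 31.70).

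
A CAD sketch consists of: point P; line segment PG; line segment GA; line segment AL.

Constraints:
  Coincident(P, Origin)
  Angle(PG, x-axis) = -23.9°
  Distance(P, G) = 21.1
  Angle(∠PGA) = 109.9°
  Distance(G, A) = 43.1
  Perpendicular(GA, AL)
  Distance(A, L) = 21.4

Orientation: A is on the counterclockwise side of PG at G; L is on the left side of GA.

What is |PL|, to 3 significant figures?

50.3

∠PGA = 109.9°, so GA runs at -23.9° + (180° − 109.9°) = 46.2° from the x-axis; with |GA| = 43.1, A = G + 43.1·(cos 46.2°, sin 46.2°) = (49.1, 22.6). GA is perpendicular to AL; with |AL| = 21.4 on the left of GA, L = A + 21.4·(-0.722, 0.692) = (33.7, 37.4). Then |PL| = |L − P| = 50.3.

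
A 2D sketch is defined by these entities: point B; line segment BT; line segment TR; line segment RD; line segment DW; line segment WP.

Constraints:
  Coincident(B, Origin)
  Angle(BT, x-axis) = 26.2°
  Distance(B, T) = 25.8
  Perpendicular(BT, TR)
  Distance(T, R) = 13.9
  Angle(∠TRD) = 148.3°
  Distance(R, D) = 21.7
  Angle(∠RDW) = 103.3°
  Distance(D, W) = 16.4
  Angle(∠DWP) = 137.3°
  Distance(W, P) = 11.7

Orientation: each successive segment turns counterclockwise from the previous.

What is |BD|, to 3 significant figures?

35.4

B is at the origin; BT runs at 26.2° with length 25.8, so T = (23.1, 11.4). The perpendicularity gives TR at right angles to BT, so TR runs at 116°; with |TR| = 13.9, R = (17.0, 23.9). ∠TRD = 148.3° gives RD at 148° from the x-axis; with |RD| = 21.7, D = (-1.37, 35.4). Then |BD| = |D − B| = 35.4.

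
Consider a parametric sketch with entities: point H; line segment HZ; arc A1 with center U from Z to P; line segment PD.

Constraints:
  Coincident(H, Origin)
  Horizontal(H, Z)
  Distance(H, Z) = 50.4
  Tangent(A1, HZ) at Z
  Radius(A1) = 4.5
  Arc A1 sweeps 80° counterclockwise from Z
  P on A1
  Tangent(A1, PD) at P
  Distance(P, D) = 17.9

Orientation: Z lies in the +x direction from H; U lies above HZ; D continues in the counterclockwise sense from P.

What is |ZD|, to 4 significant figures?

22.64

On A1, Z sits at bearing -90° from U; an 80° counterclockwise sweep puts P at bearing -10°, so P = U + 4.5·(cos -10°, sin -10°) = (54.83, 3.719). A1 meets PD tangentially, so UP is at right angles to PD, so PD runs along (−sin -10°, cos -10°); with |PD| = 17.9, D = (57.94, 21.35). Then |ZD| = |D − Z| = 22.64.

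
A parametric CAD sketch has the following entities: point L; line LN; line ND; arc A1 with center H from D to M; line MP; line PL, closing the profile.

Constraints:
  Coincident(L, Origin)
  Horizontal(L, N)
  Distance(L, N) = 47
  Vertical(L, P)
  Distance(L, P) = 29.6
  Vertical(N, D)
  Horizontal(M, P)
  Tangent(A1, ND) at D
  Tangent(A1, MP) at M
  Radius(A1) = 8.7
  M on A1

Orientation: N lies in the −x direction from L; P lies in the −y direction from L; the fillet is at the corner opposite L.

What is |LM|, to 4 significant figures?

48.41

The virtual corner opposite L is at (-47.00, -29.60). Since A1 is tangent to ND there, HD ⟂ ND and A1 meets MP tangentially, so HM is at right angles to MP, with radius 8.7, so the center H sits 8.7 in from both sides at H = (-38.30, -20.90). That places the tangent points at D = (-47.00, -20.90) on ND and M = (-38.30, -29.60) on MP. Then |LM| = |M − L| = 48.41.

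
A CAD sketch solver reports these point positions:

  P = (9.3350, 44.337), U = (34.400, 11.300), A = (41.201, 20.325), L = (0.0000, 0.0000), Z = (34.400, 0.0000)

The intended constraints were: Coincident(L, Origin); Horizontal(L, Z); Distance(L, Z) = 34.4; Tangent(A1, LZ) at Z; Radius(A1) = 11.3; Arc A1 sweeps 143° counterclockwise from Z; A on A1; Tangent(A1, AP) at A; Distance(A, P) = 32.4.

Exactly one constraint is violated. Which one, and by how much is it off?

Distance(A, P) = 32.4 — off by 7.50.

L = (0.00, 0.00) ✓; L.y = 0.00, Z.y = 0.00 ✓; |LZ| = 34.40 ✓; ∠(UZ, ZL) = 90.00° ✓; |UZ| = 11.30 ✓; bearing(U→A) − bearing(U→Z) = 143.0° ✓; |UA| = 11.30 ✓; ∠(UA, AP) = 90.00° ✓; |AP| = 39.90 ✗.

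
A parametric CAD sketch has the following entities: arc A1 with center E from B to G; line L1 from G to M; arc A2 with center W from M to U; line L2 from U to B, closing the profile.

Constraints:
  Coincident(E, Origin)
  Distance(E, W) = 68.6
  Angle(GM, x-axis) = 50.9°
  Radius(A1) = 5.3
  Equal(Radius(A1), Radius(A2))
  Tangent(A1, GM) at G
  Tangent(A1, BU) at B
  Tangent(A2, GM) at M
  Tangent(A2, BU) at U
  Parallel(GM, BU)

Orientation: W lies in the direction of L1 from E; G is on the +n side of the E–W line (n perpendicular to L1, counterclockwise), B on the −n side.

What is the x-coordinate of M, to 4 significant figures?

39.15

The slot axis is L1's direction at 50.9°, so u = (cos 50.9°, sin 50.9°) = (0.6307, 0.7760) and n = (−sin 50.9°, cos 50.9°) = (-0.7760, 0.6307). E is at the origin and W lies 68.6 along u from E, so W = 68.6·u = (43.26, 53.24). Tangency of A1 to both parallel lines with radius 5.3 puts G and B at E ± 5.3·n: G = (-4.113, 3.343), B = (4.113, -3.343). Equal radii place M and U the same way about W: M = W + 5.3·n = (39.15, 56.58), U = W − 5.3·n = (47.38, 49.89). So M.x = 39.15.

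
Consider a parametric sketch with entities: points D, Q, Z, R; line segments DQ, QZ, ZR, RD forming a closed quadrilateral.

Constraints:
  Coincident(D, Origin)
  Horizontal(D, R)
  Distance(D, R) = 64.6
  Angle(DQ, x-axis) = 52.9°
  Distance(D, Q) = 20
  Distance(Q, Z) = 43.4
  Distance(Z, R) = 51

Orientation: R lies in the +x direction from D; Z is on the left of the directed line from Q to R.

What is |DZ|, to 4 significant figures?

63.25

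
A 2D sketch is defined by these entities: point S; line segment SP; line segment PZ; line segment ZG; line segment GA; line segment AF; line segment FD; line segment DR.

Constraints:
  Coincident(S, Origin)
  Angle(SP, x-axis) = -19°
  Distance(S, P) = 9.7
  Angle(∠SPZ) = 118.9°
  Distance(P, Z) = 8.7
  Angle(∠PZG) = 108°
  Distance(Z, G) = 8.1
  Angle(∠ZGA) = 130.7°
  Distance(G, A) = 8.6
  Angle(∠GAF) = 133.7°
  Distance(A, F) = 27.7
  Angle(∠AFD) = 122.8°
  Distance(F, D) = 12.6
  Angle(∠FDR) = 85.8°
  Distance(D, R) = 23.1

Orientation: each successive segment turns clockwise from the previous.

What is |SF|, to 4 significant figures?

20.02

∠ZGA = 130.7° gives GA at 158.6° from the x-axis; with |GA| = 8.6, A = (-4.498, -12.38). ∠GAF = 133.7° gives AF at 112.3° from the x-axis; with |AF| = 27.7, F = (-15.01, 13.25). Then |SF| = |F − S| = 20.02.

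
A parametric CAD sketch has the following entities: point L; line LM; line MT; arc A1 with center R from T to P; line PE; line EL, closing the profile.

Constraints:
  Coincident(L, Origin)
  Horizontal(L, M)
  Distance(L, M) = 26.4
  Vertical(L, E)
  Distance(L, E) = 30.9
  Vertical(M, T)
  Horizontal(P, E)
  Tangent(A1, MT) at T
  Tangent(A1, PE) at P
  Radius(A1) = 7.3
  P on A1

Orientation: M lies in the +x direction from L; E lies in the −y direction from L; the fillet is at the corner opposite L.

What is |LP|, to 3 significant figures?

36.3

L is at the origin; LM is horizontal with |LM| = 26.4 and M on the +x side, so M = (26.4, 0.00). L and E share the same x with |LE| = 30.9 and E on the −y side, so E = (0.00, -30.9). The virtual corner opposite L is at (26.4, -30.9). A1 meets MT tangentially, so RT is at right angles to MT and since A1 is tangent to PE there, RP ⟂ PE, with radius 7.3, so the center R sits 7.3 in from both sides at R = (19.1, -23.6). That places the tangent points at T = (26.4, -23.6) on MT and P = (19.1, -30.9) on PE. Then |LP| = |P − L| = 36.3.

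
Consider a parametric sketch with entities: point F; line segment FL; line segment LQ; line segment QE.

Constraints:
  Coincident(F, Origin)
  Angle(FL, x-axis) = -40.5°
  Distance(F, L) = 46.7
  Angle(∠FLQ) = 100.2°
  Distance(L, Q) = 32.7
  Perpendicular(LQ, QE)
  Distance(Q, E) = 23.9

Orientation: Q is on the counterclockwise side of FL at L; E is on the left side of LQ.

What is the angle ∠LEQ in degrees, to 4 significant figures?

53.84°

F is at the origin; FL runs at -40.5° with length 46.7, so L = 46.7·(cos -40.5°, sin -40.5°) = (35.51, -30.33). ∠FLQ = 100.2°, so LQ runs at -40.5° + (180° − 100.2°) = 39.30° from the x-axis; with |LQ| = 32.7, Q = L + 32.7·(cos 39.30°, sin 39.30°) = (60.82, -9.618). LQ is perpendicular to QE; with |QE| = 23.9 on the left of LQ, E = Q + 23.9·(-0.6334, 0.7738) = (45.68, 8.877). Then cos ∠LEQ = EL·EQ / (|EL||EQ|), giving 53.84°.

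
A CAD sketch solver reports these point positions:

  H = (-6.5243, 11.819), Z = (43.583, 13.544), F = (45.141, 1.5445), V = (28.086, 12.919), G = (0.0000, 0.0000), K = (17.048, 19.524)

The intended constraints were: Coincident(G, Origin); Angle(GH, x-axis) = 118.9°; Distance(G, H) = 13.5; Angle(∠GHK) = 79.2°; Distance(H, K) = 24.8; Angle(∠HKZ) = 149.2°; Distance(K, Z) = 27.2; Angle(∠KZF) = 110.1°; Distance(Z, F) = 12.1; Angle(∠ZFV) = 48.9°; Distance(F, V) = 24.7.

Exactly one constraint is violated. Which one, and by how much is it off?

Distance(F, V) = 24.7 — off by 4.20.

G = (0.00, 0.00) ✓; GH at 118.9° ✓; |GH| = 13.50 ✓; ∠GHK = 79.20° ✓; |HK| = 24.80 ✓; ∠HKZ = 149.2° ✓; |KZ| = 27.20 ✓; ∠KZF = 110.1° ✓; |ZF| = 12.10 ✓; ∠ZFV = 48.90° ✓; |FV| = 20.50 ✗.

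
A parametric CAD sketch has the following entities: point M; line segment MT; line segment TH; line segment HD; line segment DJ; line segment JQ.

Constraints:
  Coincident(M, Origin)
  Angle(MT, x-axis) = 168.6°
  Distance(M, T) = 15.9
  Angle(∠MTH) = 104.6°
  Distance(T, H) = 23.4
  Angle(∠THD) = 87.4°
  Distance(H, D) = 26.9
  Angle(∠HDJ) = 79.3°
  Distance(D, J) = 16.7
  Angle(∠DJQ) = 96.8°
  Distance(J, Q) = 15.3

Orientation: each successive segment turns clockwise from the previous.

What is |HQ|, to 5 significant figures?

17.580

M is at the origin; MT runs at 168.6° with length 15.9, so T = (-15.586, 3.1428). ∠MTH = 104.6° gives TH at 93.200° from the x-axis; with |TH| = 23.4, H = (-16.893, 26.506). ∠THD = 87.4° gives HD at 0.60000° from the x-axis; with |HD| = 26.9, D = (10.006, 26.788). ∠HDJ = 79.3° gives DJ at -100.10° from the x-axis; with |DJ| = 16.7, J = (7.0774, 10.347). ∠DJQ = 96.8° gives JQ at 176.70° from the x-axis; with |JQ| = 15.3, Q = (-8.1973, 11.227). Then |HQ| = |Q − H| = 17.580.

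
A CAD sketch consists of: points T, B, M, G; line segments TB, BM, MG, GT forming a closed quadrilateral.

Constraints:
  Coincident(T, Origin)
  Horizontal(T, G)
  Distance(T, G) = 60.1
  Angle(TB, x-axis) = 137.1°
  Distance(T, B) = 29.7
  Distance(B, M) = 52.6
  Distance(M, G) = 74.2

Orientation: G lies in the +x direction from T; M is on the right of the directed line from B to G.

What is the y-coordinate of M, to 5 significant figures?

-30.434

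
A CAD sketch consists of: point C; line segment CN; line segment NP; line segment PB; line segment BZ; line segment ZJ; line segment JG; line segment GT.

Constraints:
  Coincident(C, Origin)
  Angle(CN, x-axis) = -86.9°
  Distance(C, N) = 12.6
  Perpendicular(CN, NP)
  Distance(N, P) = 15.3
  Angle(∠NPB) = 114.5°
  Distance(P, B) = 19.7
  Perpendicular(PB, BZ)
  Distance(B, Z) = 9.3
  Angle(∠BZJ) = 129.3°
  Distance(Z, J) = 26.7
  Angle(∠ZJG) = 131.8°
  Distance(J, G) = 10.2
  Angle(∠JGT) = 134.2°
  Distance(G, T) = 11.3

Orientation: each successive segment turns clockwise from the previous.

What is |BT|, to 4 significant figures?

40.33

∠ZJG = 131.8° gives JG at -71.30° from the x-axis; with |JG| = 10.2, G = (12.35, -11.78). ∠JGT = 134.2° gives GT at -117.1° from the x-axis; with |GT| = 11.3, T = (7.200, -21.84). Then |BT| = |T − B| = 40.33.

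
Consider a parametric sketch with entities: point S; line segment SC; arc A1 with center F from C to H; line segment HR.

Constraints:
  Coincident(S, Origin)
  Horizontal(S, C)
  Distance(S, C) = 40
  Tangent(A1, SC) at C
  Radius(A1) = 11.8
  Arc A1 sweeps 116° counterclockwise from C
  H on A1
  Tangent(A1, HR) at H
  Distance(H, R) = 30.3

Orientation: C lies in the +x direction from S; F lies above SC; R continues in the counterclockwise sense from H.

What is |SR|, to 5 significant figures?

57.855

On A1, C sits at bearing -90° from F; a 116° counterclockwise sweep puts H at bearing 26°, so H = F + 11.8·(cos 26°, sin 26°) = (50.606, 16.973). Tangency of A1 to HR means the radius FH is perpendicular to HR, so HR runs along (−sin 26°, cos 26°); with |HR| = 30.3, R = (37.323, 44.206). Then |SR| = |R − S| = 57.855.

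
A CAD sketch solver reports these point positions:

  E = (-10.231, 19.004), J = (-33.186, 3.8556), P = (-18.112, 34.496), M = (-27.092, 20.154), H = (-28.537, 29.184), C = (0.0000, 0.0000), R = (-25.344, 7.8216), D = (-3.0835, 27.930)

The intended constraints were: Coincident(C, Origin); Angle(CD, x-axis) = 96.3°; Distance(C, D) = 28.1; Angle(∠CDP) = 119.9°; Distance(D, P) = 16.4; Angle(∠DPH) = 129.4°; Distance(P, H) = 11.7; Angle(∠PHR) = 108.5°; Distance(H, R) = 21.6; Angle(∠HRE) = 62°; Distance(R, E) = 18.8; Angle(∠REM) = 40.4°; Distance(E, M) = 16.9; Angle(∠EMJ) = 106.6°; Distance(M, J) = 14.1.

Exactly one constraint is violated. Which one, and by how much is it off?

Distance(M, J) = 14.1 — off by 3.30.

C = (0.00, 0.00) ✓; CD at 96.30° ✓; |CD| = 28.10 ✓; ∠CDP = 119.9° ✓; |DP| = 16.40 ✓; ∠DPH = 129.4° ✓; |PH| = 11.70 ✓; ∠PHR = 108.5° ✓; |HR| = 21.60 ✓; ∠HRE = 62.00° ✓; |RE| = 18.80 ✓; ∠REM = 40.40° ✓; |EM| = 16.90 ✓; ∠EMJ = 106.6° ✓; |MJ| = 17.40 ✗.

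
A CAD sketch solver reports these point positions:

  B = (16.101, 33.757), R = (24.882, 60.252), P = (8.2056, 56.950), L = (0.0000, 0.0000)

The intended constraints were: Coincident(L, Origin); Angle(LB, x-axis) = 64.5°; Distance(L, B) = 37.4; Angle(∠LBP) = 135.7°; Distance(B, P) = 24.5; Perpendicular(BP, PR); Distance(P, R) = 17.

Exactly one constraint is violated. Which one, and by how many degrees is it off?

Perpendicular(BP, PR) — off by 7.60°.

L = (0.00, 0.00) ✓; LB at 64.50° ✓; |LB| = 37.40 ✓; ∠LBP = 135.7° ✓; |BP| = 24.50 ✓; ∠(BP, PR) = 97.60° ✗; |PR| = 17.00 ✓.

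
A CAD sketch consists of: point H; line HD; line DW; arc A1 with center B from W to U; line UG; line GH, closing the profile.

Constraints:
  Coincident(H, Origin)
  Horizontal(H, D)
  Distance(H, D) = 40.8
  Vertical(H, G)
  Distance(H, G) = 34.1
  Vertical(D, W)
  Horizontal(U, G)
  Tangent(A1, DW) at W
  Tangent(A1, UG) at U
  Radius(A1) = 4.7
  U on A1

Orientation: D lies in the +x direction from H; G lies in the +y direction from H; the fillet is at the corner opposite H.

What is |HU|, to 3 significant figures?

49.7

H is at the origin; H and D share the same y with |HD| = 40.8 and D on the +x side, so D = (40.8, 0.00). H and G share the same x with |HG| = 34.1 and G on the +y side, so G = (0.00, 34.1). The virtual corner opposite H is at (40.8, 34.1). The tangent condition forces BW to be normal to DW and the tangent condition forces BU to be normal to UG, with radius 4.7, so the center B sits 4.7 in from both sides at B = (36.1, 29.4). That places the tangent points at W = (40.8, 29.4) on DW and U = (36.1, 34.1) on UG. Then |HU| = |U − H| = 49.7.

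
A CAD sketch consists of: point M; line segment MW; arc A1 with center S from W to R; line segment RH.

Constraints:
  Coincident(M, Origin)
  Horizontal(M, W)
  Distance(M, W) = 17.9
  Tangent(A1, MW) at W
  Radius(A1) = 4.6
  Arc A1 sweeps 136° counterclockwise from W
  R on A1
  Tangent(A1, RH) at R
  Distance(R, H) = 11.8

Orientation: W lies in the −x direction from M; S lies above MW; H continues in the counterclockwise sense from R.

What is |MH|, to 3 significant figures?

28.2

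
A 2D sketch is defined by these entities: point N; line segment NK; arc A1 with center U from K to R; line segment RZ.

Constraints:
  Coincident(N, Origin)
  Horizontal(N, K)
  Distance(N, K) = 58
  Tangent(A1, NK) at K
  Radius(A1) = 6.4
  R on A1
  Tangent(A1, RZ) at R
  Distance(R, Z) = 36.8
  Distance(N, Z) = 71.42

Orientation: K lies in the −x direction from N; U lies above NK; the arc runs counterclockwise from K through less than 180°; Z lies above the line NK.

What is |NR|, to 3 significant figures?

52.2

N is at the origin; NK is horizontal with |NK| = 58.0 and K on the −x side, so K = (-58.0, 0.00). Tangency of A1 to NK means the radius UK is perpendicular to NK, so U = K + (0, 6.4) = (-58.0, 6.40). Since UR ⟂ RZ (tangency), |UZ| = √(6.4² + 36.8²) = 37.4 regardless of where R sits on A1. So Z lies on both circle(N, 71.42) and circle(U, 37.4); the above-NK intersection is Z = (-56.5, 43.7). R is the foot of the tangent from Z: R = (-51.7, 7.24).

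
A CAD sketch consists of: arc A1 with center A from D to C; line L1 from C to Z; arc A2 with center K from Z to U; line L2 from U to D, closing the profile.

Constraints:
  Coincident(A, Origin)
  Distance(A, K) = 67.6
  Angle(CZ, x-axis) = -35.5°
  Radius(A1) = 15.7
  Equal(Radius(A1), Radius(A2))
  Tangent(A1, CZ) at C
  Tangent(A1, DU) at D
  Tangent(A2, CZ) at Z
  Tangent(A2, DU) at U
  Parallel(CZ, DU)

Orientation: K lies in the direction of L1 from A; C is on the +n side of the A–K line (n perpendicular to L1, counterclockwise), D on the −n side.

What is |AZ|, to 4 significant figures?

69.40

Tangency of A1 to both parallel lines with radius 15.7 puts C and D at A ± 15.7·n: C = (9.117, 12.78), D = (-9.117, -12.78). Equal radii place Z and U the same way about K: Z = K + 15.7·n = (64.15, -26.47), U = K − 15.7·n = (45.92, -52.04). Then |AZ| = |Z − A| = 69.40.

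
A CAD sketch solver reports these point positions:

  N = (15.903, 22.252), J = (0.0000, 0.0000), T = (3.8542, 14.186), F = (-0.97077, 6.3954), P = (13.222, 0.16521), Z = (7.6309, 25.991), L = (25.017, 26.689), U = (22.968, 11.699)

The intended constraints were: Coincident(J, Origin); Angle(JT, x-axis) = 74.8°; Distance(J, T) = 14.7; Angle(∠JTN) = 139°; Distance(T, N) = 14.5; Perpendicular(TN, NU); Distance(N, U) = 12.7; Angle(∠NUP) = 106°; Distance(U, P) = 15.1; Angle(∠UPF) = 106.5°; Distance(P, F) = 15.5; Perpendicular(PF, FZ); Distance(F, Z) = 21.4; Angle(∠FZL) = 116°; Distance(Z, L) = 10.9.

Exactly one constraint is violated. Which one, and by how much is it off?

Distance(Z, L) = 10.9 — off by 6.50.

J = (0.00, 0.00) ✓; JT at 74.80° ✓; |JT| = 14.70 ✓; ∠JTN = 139.0° ✓; |TN| = 14.50 ✓; ∠(TN, NU) = 90.00° ✓; |NU| = 12.70 ✓; ∠NUP = 106.0° ✓; |UP| = 15.10 ✓; ∠UPF = 106.5° ✓; |PF| = 15.50 ✓; ∠(PF, FZ) = 90.00° ✓; |FZ| = 21.40 ✓; ∠FZL = 116.0° ✓; |ZL| = 17.40 ✗.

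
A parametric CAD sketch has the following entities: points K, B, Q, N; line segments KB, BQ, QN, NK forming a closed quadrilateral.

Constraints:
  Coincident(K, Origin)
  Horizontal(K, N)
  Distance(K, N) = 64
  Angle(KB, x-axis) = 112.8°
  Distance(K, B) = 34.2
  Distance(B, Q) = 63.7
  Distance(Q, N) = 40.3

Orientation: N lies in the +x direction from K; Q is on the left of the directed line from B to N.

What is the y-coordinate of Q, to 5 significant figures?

37.839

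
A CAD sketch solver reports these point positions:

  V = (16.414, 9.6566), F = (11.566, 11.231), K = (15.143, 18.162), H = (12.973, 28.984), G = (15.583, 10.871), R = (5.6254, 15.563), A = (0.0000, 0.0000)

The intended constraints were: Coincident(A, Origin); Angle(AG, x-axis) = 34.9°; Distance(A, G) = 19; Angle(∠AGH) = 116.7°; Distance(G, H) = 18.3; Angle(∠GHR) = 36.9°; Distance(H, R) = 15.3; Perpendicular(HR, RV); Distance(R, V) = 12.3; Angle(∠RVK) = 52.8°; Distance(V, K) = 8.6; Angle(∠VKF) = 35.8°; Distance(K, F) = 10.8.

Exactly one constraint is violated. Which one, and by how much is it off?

Distance(K, F) = 10.8 — off by 3.00.

A = (0.00, 0.00) ✓; AG at 34.90° ✓; |AG| = 19.00 ✓; ∠AGH = 116.7° ✓; |GH| = 18.30 ✓; ∠GHR = 36.90° ✓; |HR| = 15.30 ✓; ∠(HR, RV) = 90.00° ✓; |RV| = 12.30 ✓; ∠RVK = 52.80° ✓; |VK| = 8.600 ✓; ∠VKF = 35.80° ✓; |KF| = 7.800 ✗.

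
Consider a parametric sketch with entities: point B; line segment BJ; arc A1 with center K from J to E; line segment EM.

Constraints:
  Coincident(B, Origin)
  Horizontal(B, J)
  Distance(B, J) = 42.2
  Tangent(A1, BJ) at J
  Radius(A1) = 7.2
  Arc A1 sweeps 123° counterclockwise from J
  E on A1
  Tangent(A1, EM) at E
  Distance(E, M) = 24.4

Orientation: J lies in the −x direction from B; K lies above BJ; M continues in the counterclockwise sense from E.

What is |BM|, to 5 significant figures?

58.677

B is at the origin; B and J share the same y with |BJ| = 42.2 and J on the −x side, so J = (-42.200, 0.0000). The tangent condition forces KJ to be normal to BJ, so K = J + (0, 7.2) = (-42.200, 7.2000). On A1, J sits at bearing -90° from K; a 123° counterclockwise sweep puts E at bearing 33°, so E = K + 7.2·(cos 33°, sin 33°) = (-36.162, 11.121). A1 meets EM tangentially, so KE is at right angles to EM, so EM runs along (−sin 33°, cos 33°); with |EM| = 24.4, M = (-49.451, 31.585). Then |BM| = |M − B| = 58.677.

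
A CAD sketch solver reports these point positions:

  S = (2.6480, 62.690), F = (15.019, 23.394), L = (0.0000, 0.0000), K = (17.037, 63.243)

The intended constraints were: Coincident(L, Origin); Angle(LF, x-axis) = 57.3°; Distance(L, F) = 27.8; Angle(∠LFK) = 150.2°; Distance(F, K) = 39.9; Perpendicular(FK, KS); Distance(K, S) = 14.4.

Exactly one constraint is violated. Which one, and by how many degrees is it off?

Perpendicular(FK, KS) — off by 5.10°.

L = (0.00, 0.00) ✓; LF at 57.30° ✓; |LF| = 27.80 ✓; ∠LFK = 150.2° ✓; |FK| = 39.90 ✓; ∠(FK, KS) = 95.10° ✗; |KS| = 14.40 ✓.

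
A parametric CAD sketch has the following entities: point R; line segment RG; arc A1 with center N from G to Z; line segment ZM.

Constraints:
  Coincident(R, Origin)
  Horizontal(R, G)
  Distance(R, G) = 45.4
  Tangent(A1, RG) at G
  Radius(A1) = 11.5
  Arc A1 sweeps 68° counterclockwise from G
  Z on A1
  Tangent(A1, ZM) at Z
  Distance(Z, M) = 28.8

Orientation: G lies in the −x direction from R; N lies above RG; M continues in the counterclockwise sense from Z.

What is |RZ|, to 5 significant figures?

35.474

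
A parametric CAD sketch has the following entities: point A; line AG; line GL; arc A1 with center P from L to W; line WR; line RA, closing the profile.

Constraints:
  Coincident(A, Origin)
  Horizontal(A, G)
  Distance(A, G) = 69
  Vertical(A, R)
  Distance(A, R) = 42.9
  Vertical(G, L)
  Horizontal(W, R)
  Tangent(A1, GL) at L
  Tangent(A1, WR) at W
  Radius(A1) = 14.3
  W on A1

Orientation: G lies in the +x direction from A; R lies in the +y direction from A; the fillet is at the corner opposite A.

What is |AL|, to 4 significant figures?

74.69

The virtual corner opposite A is at (69.00, 42.90). Since A1 is tangent to GL there, PL ⟂ GL and since A1 is tangent to WR there, PW ⟂ WR, with radius 14.3, so the center P sits 14.3 in from both sides at P = (54.70, 28.60). That places the tangent points at L = (69.00, 28.60) on GL and W = (54.70, 42.90) on WR. Then |AL| = |L − A| = 74.69.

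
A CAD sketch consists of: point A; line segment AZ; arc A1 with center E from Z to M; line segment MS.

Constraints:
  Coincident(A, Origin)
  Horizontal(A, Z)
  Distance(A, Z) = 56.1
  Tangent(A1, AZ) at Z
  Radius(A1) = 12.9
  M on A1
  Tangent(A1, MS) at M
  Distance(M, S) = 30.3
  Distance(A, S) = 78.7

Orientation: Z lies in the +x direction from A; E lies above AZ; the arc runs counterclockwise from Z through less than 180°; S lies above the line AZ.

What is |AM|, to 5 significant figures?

70.421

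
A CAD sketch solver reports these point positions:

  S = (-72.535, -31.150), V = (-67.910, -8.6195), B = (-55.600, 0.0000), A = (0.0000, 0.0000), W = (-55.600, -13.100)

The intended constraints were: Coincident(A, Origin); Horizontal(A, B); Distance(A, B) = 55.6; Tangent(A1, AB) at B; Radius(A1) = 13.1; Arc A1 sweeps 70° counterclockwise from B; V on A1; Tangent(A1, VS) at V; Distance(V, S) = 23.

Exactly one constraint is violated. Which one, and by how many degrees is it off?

Tangent(A1, VS) at V — off by 8.40°.

A = (0.00, 0.00) ✓; A.y = 0.00, B.y = 0.00 ✓; |AB| = 55.60 ✓; ∠(WB, BA) = 90.00° ✓; |WB| = 13.10 ✓; bearing(W→V) − bearing(W→B) = 70.00° ✓; |WV| = 13.10 ✓; ∠(WV, VS) = 81.60° ✗; |VS| = 23.00 ✓.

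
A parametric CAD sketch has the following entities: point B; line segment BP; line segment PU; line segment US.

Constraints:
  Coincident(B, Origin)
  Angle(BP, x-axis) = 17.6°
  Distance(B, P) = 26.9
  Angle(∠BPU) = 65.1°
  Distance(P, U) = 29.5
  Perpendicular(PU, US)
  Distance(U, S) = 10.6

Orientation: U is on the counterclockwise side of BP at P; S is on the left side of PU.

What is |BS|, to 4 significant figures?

22.82

B is at the origin; BP runs at 17.6° with length 26.9, so P = 26.9·(cos 17.6°, sin 17.6°) = (25.64, 8.134). ∠BPU = 65.1°, so PU runs at 17.6° + (180° − 65.1°) = 132.5° from the x-axis; with |PU| = 29.5, U = P + 29.5·(cos 132.5°, sin 132.5°) = (5.711, 29.88). PU is perpendicular to US; with |US| = 10.6 on the left of PU, S = U + 10.6·(-0.7373, -0.6756) = (-2.104, 22.72). Then |BS| = |S − B| = 22.82.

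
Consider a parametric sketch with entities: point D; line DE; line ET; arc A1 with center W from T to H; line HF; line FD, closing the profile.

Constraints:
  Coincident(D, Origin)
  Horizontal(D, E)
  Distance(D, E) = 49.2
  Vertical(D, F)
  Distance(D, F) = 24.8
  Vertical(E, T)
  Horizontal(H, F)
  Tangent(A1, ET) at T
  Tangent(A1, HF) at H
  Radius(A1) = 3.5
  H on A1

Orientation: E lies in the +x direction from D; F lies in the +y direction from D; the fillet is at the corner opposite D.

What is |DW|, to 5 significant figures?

50.420

D is at the origin; D and E share the same y with |DE| = 49.2 and E on the +x side, so E = (49.200, 0.0000). D and F share the same x with |DF| = 24.8 and F on the +y side, so F = (0.0000, 24.800). The virtual corner opposite D is at (49.200, 24.800). The tangent condition forces WT to be normal to ET and the tangent condition forces WH to be normal to HF, with radius 3.5, so the center W sits 3.5 in from both sides at W = (45.700, 21.300). Then |DW| = |W − D| = 50.420.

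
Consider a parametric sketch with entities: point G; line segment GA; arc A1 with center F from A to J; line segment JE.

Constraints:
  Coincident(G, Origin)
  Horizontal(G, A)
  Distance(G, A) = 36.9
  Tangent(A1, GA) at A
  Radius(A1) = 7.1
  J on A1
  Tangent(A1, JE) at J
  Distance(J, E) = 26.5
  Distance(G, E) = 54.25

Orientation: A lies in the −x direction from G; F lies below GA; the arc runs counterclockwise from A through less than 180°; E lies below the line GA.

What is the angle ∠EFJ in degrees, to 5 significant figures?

75.001°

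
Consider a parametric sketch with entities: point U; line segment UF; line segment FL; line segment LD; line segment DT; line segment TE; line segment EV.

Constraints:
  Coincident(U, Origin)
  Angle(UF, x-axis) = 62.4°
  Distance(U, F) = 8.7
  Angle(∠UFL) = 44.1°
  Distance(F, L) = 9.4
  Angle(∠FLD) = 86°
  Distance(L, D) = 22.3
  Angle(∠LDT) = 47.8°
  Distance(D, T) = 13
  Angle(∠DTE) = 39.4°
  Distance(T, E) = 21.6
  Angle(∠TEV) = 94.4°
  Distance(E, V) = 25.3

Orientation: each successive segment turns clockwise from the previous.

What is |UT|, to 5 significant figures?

10.056

U is at the origin; UF runs at 62.4° with length 8.7, so F = (4.0307, 7.7100). ∠UFL = 44.1° gives FL at -73.500° from the x-axis; with |FL| = 9.4, L = (6.7004, -1.3029). ∠FLD = 86.0° gives LD at -167.50° from the x-axis; with |LD| = 22.3, D = (-15.071, -6.1295). ∠LDT = 47.8° gives DT at 60.300° from the x-axis; with |DT| = 13.0, T = (-8.6300, 5.1627). Then |UT| = |T − U| = 10.056.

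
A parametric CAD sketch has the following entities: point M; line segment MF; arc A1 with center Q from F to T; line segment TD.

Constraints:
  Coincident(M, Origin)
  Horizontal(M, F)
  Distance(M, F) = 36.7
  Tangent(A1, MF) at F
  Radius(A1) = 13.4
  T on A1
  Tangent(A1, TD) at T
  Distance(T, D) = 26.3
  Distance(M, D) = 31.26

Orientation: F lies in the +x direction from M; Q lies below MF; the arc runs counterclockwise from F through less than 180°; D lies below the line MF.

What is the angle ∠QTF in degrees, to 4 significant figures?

60.54°

Checks: |MF| = 36.70 ✓; ∠(QF, FM) = 90.00° ✓; |QT| = 13.40 ✓; ∠(QT, TD) = 90.00° ✓; |TD| = 26.30 ✓; |MD| = 31.26 ✓.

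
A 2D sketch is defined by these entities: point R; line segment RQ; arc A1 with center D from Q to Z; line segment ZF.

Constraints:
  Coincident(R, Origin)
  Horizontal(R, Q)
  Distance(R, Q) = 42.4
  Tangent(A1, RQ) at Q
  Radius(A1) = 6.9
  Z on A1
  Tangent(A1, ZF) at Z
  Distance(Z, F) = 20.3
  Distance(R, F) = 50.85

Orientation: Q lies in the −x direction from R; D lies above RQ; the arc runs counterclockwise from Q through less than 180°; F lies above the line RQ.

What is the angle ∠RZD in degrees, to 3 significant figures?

148°

Checks: |DZ| = 6.900 ✓; ∠(DZ, ZF) = 90.00° ✓; |ZF| = 20.30 ✓; |RF| = 50.85 ✓.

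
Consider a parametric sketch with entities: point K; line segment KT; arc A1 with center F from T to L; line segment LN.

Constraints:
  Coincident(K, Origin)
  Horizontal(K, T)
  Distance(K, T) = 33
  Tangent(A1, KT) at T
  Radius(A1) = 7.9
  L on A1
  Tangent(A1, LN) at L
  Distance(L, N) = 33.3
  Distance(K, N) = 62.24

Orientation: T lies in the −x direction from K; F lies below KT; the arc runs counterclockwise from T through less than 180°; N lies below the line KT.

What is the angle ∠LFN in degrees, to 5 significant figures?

76.654°

Checks: |FL| = 7.900 ✓; ∠(FL, LN) = 90.00° ✓; |LN| = 33.30 ✓; |KN| = 62.24 ✓.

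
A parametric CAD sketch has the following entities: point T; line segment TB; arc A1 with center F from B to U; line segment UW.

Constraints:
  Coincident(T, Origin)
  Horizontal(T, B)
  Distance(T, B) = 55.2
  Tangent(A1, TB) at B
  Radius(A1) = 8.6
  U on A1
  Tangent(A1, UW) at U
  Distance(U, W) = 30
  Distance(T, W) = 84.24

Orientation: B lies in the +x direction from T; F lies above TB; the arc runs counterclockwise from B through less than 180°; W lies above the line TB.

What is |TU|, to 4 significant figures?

62.39

Checks: |FU| = 8.600 ✓; ∠(FU, UW) = 90.00° ✓; |UW| = 30.00 ✓; |TW| = 84.24 ✓.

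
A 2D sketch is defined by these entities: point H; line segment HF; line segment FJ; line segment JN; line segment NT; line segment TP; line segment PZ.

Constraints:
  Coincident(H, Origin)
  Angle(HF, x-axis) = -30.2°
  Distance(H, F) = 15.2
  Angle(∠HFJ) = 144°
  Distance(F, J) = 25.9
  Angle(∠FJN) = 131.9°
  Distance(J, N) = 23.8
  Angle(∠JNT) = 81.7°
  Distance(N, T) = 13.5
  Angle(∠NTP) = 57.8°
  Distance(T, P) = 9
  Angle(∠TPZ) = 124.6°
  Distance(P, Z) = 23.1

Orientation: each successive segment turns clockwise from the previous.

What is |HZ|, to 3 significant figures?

61.6

H is at the origin; HF runs at -30.2° with length 15.2, so F = (13.1, -7.65). ∠HFJ = 144.0° gives FJ at -66.2° from the x-axis; with |FJ| = 25.9, J = (23.6, -31.3). ∠FJN = 131.9° gives JN at -114° from the x-axis; with |JN| = 23.8, N = (13.8, -53.0). ∠JNT = 81.7° gives NT at 147° from the x-axis; with |NT| = 13.5, T = (2.42, -45.8). ∠NTP = 57.8° gives TP at 25.2° from the x-axis; with |TP| = 9.0, P = (10.6, -41.9). ∠TPZ = 124.6° gives PZ at -30.2° from the x-axis; with |PZ| = 23.1, Z = (30.5, -53.5). Then |HZ| = |Z − H| = 61.6.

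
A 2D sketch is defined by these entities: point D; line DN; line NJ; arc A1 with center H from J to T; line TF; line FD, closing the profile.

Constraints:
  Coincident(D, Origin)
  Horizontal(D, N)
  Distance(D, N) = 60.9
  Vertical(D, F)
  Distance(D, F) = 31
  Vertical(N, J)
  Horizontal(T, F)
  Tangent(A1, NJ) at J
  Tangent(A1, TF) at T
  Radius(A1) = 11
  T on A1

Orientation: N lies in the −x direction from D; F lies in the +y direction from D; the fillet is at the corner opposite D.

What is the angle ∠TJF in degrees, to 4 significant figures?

34.76°

D is at the origin; DN is horizontal with |DN| = 60.9 and N on the −x side, so N = (-60.90, 0.000). D and F share the same x with |DF| = 31.0 and F on the +y side, so F = (0.000, 31.00). The virtual corner opposite D is at (-60.90, 31.00). Since A1 is tangent to NJ there, HJ ⟂ NJ and A1 meets TF tangentially, so HT is at right angles to TF, with radius 11.0, so the center H sits 11.0 in from both sides at H = (-49.90, 20.00). That places the tangent points at J = (-60.90, 20.00) on NJ and T = (-49.90, 31.00) on TF. Then cos ∠TJF = JT·JF / (|JT||JF|), giving 34.76°.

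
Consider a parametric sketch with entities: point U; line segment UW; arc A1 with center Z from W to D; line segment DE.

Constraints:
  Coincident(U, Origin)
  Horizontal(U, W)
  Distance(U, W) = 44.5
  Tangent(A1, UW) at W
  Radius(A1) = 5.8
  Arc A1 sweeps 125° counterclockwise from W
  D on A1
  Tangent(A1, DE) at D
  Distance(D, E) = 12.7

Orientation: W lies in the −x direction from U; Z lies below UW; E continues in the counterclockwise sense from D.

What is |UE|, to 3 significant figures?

46.3

On A1, W sits at bearing 90° from Z; a 125° counterclockwise sweep puts D at bearing 215°, so D = Z + 5.8·(cos 215°, sin 215°) = (-49.3, -9.13). The tangent condition forces ZD to be normal to DE, so DE runs along (−sin 215°, cos 215°); with |DE| = 12.7, E = (-42.0, -19.5). Then |UE| = |E − U| = 46.3.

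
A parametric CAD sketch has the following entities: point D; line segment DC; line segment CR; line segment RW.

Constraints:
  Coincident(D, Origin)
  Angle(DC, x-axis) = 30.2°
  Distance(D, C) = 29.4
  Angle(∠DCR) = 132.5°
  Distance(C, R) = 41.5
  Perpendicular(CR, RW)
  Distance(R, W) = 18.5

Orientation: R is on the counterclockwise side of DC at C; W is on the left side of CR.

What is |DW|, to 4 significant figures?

61.44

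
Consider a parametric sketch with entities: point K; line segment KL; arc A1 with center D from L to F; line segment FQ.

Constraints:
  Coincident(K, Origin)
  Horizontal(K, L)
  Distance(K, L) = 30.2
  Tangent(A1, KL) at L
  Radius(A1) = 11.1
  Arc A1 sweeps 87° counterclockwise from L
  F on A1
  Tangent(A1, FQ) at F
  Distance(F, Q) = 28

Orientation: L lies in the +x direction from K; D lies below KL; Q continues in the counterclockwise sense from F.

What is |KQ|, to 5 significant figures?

42.335

K is at the origin; K and L share the same y with |KL| = 30.2 and L on the +x side, so L = (30.200, 0.0000). A1 meets KL tangentially, so DL is at right angles to KL, so D = L + (0, -11.1) = (30.200, -11.100). On A1, L sits at bearing 90° from D; an 87° counterclockwise sweep puts F at bearing 177°, so F = D + 11.1·(cos 177°, sin 177°) = (19.115, -10.519). A1 meets FQ tangentially, so DF is at right angles to FQ, so FQ runs along (−sin 177°, cos 177°); with |FQ| = 28.0, Q = (17.650, -38.481). Then |KQ| = |Q − K| = 42.335.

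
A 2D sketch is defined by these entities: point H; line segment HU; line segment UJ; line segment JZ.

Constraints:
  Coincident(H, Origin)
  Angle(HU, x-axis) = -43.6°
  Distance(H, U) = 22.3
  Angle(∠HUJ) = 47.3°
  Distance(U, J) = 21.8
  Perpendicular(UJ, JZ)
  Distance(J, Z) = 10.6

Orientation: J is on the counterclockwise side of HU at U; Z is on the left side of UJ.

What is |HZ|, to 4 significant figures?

8.837

∠HUJ = 47.3°, so UJ runs at -43.6° + (180° − 47.3°) = 89.10° from the x-axis; with |UJ| = 21.8, J = U + 21.8·(cos 89.10°, sin 89.10°) = (16.49, 6.419). UJ ⟂ JZ; with |JZ| = 10.6 on the left of UJ, Z = J + 10.6·(-0.9999, 0.01571) = (5.893, 6.585). Then |HZ| = |Z − H| = 8.837.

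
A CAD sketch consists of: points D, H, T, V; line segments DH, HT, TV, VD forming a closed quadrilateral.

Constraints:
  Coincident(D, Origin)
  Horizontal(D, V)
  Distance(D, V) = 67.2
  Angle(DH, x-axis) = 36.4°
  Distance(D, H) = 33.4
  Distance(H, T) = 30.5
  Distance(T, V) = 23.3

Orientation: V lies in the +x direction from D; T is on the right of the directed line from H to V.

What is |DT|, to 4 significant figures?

44.76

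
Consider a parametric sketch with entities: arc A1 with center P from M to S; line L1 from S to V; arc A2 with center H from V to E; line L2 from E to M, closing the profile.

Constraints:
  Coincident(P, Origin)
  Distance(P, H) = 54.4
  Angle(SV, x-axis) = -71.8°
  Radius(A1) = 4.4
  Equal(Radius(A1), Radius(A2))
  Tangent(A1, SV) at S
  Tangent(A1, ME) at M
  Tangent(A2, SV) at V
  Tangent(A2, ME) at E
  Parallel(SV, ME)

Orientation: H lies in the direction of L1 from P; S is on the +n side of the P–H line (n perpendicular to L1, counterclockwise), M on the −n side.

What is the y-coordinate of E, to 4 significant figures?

-53.05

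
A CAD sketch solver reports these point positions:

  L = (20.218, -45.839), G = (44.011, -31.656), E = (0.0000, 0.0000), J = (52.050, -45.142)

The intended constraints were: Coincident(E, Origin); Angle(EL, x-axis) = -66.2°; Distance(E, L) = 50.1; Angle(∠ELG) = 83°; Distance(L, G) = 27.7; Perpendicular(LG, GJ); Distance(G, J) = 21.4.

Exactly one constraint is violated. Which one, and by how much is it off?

Distance(G, J) = 21.4 — off by 5.70.

E = (0.00, 0.00) ✓; EL at -66.20° ✓; |EL| = 50.10 ✓; ∠ELG = 83.00° ✓; |LG| = 27.70 ✓; ∠(LG, GJ) = 90.00° ✓; |GJ| = 15.70 ✗.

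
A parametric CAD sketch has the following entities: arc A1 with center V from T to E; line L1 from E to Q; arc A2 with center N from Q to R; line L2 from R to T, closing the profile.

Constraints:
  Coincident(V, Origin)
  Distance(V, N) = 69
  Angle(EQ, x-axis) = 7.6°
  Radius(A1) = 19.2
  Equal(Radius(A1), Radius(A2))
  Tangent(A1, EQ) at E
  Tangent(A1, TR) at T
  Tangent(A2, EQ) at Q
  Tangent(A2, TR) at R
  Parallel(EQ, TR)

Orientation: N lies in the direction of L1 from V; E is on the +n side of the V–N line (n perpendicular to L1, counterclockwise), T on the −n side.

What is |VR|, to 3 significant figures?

71.6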